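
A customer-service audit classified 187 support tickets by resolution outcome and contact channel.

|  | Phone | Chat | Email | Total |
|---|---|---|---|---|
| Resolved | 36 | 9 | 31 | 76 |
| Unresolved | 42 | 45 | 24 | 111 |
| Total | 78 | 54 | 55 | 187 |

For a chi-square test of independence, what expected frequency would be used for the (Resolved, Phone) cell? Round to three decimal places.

31.701

Row total (Resolved) = 76; column total (Phone) = 78; grand total N = 187.
Expected count = (row total × column total) / N = 76 × 78 / 187 = 31.701.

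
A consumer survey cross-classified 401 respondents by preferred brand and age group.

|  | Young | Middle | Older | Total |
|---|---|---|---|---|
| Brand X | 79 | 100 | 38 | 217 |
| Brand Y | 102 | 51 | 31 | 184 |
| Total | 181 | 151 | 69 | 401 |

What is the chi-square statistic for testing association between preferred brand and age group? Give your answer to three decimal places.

Grand total N = 401.
Expected counts (row total × column total / N):
  Brand X, Young: 217×181/401 = 97.9476
  Brand X, Middle: 217×151/401 = 81.7132
  Brand X, Older: 217×69/401 = 37.3392
  Brand Y, Young: 184×181/401 = 83.0524
  Brand Y, Middle: 184×151/401 = 69.2868
  Brand Y, Older: 184×69/401 = 31.6608
Contributions (O − E)²/E:
  (79 − 97.9476)²/97.9476 = 3.6653
  (100 − 81.7132)²/81.7132 = 4.0924
  (38 − 37.3392)²/37.3392 = 0.0117
  (102 − 83.0524)²/83.0524 = 4.3227
  (51 − 69.2868)²/69.2868 = 4.8264
  (31 − 31.6608)²/31.6608 = 0.0138
χ² = 3.6653 + 4.0924 + 0.0117 + 4.3227 + 4.8264 + 0.0138 = 16.932

16.932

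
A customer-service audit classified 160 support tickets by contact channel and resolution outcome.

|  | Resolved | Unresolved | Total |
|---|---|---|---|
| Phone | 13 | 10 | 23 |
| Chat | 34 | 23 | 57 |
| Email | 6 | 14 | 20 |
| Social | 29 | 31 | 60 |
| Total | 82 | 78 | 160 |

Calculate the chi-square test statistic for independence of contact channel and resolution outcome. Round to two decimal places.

Grand total N = 160.
Expected counts (row total × column total / N):
  Phone, Resolved: 23×82/160 = 11.787
  Phone, Unresolved: 23×78/160 = 11.213
  Chat, Resolved: 57×82/160 = 29.212
  Chat, Unresolved: 57×78/160 = 27.788
  Email, Resolved: 20×82/160 = 10.250
  Email, Unresolved: 20×78/160 = 9.750
  Social, Resolved: 60×82/160 = 30.750
  Social, Unresolved: 60×78/160 = 29.250
Contributions (O − E)²/E:
  (13 − 11.787)²/11.787 = 0.1248
  (10 − 11.213)²/11.213 = 0.1312
  (34 − 29.212)²/29.212 = 0.7848
  (23 − 27.788)²/27.788 = 0.8250
  (6 − 10.250)²/10.250 = 1.7622
  (14 − 9.750)²/9.750 = 1.8526
  (29 − 30.750)²/30.750 = 0.0996
  (31 − 29.250)²/29.250 = 0.1047
χ² = 0.1248 + 0.1312 + 0.7848 + 0.8250 + 1.7622 + 1.8526 + 0.0996 + 0.1047 = 5.68

5.68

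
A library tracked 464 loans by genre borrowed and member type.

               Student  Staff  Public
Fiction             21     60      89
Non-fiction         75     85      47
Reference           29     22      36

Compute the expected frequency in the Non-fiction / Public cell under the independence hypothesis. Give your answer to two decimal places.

Row total (Non-fiction) = 207; column total (Public) = 172; grand total N = 464.
Expected count = (row total × column total) / N = 207 × 172 / 464 = 76.73.

76.73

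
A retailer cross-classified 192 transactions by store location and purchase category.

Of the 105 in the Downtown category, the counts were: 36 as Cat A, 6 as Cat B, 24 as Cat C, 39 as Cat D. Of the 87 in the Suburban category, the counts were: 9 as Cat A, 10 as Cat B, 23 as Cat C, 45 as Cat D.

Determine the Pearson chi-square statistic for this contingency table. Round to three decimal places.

Row totals: 105, 87. Column totals: 45, 16, 47, 84. Grand total N = 192.
Expected counts (row total × column total / N):
  Downtown, Cat A: 105×45/192 = 24.6094
  Downtown, Cat B: 105×16/192 = 8.7500
  Downtown, Cat C: 105×47/192 = 25.7031
  Downtown, Cat D: 105×84/192 = 45.9375
  Suburban, Cat A: 87×45/192 = 20.3906
  Suburban, Cat B: 87×16/192 = 7.2500
  Suburban, Cat C: 87×47/192 = 21.2969
  Suburban, Cat D: 87×84/192 = 38.0625
Contributions (O − E)²/E:
  (36 − 24.6094)²/24.6094 = 5.2722
  (6 − 8.7500)²/8.7500 = 0.8643
  (24 − 25.7031)²/25.7031 = 0.1128
  (39 − 45.9375)²/45.9375 = 1.0477
  (9 − 20.3906)²/20.3906 = 6.3630
  (10 − 7.2500)²/7.2500 = 1.0431
  (23 − 21.2969)²/21.2969 = 0.1362
  (45 − 38.0625)²/38.0625 = 1.2645
χ² = 5.2722 + 0.8643 + 0.1128 + 1.0477 + 6.3630 + 1.0431 + 0.1362 + 1.2645 = 16.104

16.104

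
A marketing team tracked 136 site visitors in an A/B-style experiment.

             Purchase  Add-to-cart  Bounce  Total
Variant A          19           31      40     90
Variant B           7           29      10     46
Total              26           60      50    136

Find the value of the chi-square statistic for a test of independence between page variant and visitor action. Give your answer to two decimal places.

10.47

Grand total N = 136.
Expected counts (row total × column total / N):
  Variant A, Purchase: 90×26/136 = 17.206
  Variant A, Add-to-cart: 90×60/136 = 39.706
  Variant A, Bounce: 90×50/136 = 33.088
  Variant B, Purchase: 46×26/136 = 8.794
  Variant B, Add-to-cart: 46×60/136 = 20.294
  Variant B, Bounce: 46×50/136 = 16.912
Contributions (O − E)²/E:
  (19 − 17.206)²/17.206 = 0.1871
  (31 − 39.706)²/39.706 = 1.9089
  (40 − 33.088)²/33.088 = 1.4439
  (7 − 8.794)²/8.794 = 0.3660
  (29 − 20.294)²/20.294 = 3.7348
  (10 − 16.912)²/16.912 = 2.8250
χ² = 0.1871 + 1.9089 + 1.4439 + 0.3660 + 3.7348 + 2.8250 = 10.47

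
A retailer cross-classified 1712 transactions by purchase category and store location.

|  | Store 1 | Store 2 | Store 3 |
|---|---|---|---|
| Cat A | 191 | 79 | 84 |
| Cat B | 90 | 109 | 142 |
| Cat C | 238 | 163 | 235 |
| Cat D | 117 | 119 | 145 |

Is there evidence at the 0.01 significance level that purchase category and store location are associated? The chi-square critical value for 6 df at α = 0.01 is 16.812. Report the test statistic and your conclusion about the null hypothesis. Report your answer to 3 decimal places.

69.053; reject H₀

Row totals: 354, 341, 636, 381. Column totals: 636, 470, 606. Grand total N = 1712.
Expected counts (row total × column total / N):
  Cat A, Store 1: 354×636/1712 = 131.5093
  Cat A, Store 2: 354×470/1712 = 97.1846
  Cat A, Store 3: 354×606/1712 = 125.3061
  Cat B, Store 1: 341×636/1712 = 126.6799
  Cat B, Store 2: 341×470/1712 = 93.6157
  Cat B, Store 3: 341×606/1712 = 120.7044
  Cat C, Store 1: 636×636/1712 = 236.2710
  Cat C, Store 2: 636×470/1712 = 174.6028
  Cat C, Store 3: 636×606/1712 = 225.1262
  Cat D, Store 1: 381×636/1712 = 141.5397
  Cat D, Store 2: 381×470/1712 = 104.5970
  Cat D, Store 3: 381×606/1712 = 134.8633
Contributions (O − E)²/E:
  (191 − 131.5093)²/131.5093 = 26.9117
  (79 − 97.1846)²/97.1846 = 3.4026
  (84 − 125.3061)²/125.3061 = 13.6162
  (90 − 126.6799)²/126.6799 = 10.6206
  (109 − 93.6157)²/93.6157 = 2.5282
  (142 − 120.7044)²/120.7044 = 3.7571
  (238 − 236.2710)²/236.2710 = 0.0127
  (163 − 174.6028)²/174.6028 = 0.7710
  (235 − 225.1262)²/225.1262 = 0.4331
  (117 − 141.5397)²/141.5397 = 4.2546
  (119 − 104.5970)²/104.5970 = 1.9833
  (145 − 134.8633)²/134.8633 = 0.7619
χ² = 26.9117 + 3.4026 + 13.6162 + 10.6206 + 2.5282 + 3.7571 + 0.0127 + 0.7710 + 0.4331 + 4.2546 + 1.9833 + 0.7619 = 69.053
df = (4−1)(3−1) = 6. Since 69.053 > 16.812, reject the null hypothesis of independence at α = 0.01.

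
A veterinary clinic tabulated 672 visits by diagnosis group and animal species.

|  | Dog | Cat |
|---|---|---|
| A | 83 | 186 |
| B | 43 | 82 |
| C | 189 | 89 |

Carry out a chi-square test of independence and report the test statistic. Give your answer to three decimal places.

85.286

Row totals: 269, 125, 278. Column totals: 315, 357. Grand total N = 672.
Expected counts (row total × column total / N):
  A, Dog: 269×315/672 = 126.0938
  A, Cat: 269×357/672 = 142.9062
  B, Dog: 125×315/672 = 58.5938
  B, Cat: 125×357/672 = 66.4062
  C, Dog: 278×315/672 = 130.3125
  C, Cat: 278×357/672 = 147.6875
Contributions (O − E)²/E:
  (83 − 126.0938)²/126.0938 = 14.7277
  (186 − 142.9062)²/142.9062 = 12.9951
  (43 − 58.5938)²/58.5938 = 4.1500
  (82 − 66.4062)²/66.4062 = 3.6618
  (189 − 130.3125)²/130.3125 = 26.4305
  (89 − 147.6875)²/147.6875 = 23.3210
χ² = 14.7277 + 12.9951 + 4.1500 + 3.6618 + 26.4305 + 23.3210 = 85.286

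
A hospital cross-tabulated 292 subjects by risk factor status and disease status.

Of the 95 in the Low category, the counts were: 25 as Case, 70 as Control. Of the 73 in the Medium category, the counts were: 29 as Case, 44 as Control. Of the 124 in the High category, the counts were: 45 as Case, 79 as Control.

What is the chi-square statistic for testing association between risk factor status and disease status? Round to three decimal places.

3.860

Row totals: 95, 73, 124. Column totals: 99, 193. Grand total N = 292.
Expected counts (row total × column total / N):
  Low, Case: 95×99/292 = 32.2089
  Low, Control: 95×193/292 = 62.7911
  Medium, Case: 73×99/292 = 24.7500
  Medium, Control: 73×193/292 = 48.2500
  High, Case: 124×99/292 = 42.0411
  High, Control: 124×193/292 = 81.9589
Contributions (O − E)²/E:
  (25 − 32.2089)²/32.2089 = 1.6135
  (70 − 62.7911)²/62.7911 = 0.8276
  (29 − 24.7500)²/24.7500 = 0.7298
  (44 − 48.2500)²/48.2500 = 0.3744
  (45 − 42.0411)²/42.0411 = 0.2083
  (79 − 81.9589)²/81.9589 = 0.1068
χ² = 1.6135 + 0.8276 + 0.7298 + 0.3744 + 0.2083 + 0.1068 = 3.860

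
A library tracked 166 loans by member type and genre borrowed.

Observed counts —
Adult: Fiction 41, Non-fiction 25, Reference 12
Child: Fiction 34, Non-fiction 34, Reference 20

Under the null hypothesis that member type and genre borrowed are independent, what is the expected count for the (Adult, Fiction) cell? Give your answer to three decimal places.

35.241

Row total (Adult) = 78; column total (Fiction) = 75; grand total N = 166.
Expected count = (row total × column total) / N = 78 × 75 / 166 = 35.241.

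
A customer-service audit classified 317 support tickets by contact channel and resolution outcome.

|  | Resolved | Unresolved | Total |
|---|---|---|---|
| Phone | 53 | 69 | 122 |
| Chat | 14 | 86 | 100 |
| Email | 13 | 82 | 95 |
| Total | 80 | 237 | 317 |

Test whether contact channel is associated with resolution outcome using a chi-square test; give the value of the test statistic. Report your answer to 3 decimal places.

34.844

Grand total N = 317.
Expected counts (row total × column total / N):
  Phone, Resolved: 122×80/317 = 30.7886
  Phone, Unresolved: 122×237/317 = 91.2114
  Chat, Resolved: 100×80/317 = 25.2366
  Chat, Unresolved: 100×237/317 = 74.7634
  Email, Resolved: 95×80/317 = 23.9748
  Email, Unresolved: 95×237/317 = 71.0252
Contributions (O − E)²/E:
  (53 − 30.7886)²/30.7886 = 16.0237
  (69 − 91.2114)²/91.2114 = 5.4088
  (14 − 25.2366)²/25.2366 = 5.0031
  (86 − 74.7634)²/74.7634 = 1.6888
  (13 − 23.9748)²/23.9748 = 5.0239
  (82 − 71.0252)²/71.0252 = 1.6958
χ² = 16.0237 + 5.4088 + 5.0031 + 1.6888 + 5.0239 + 1.6958 = 34.844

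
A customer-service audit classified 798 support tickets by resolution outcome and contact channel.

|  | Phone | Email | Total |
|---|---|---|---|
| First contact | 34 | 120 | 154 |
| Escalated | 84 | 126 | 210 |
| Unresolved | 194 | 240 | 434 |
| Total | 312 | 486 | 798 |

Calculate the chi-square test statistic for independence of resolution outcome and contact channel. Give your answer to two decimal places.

Grand total N = 798.
Expected counts (row total × column total / N):
  First contact, Phone: 154×312/798 = 60.2105
  First contact, Email: 154×486/798 = 93.7895
  Escalated, Phone: 210×312/798 = 82.1053
  Escalated, Email: 210×486/798 = 127.8947
  Unresolved, Phone: 434×312/798 = 169.6842
  Unresolved, Email: 434×486/798 = 264.3158
Contributions (O − E)²/E:
  (34 − 60.2105)²/60.2105 = 11.4098
  (120 − 93.7895)²/93.7895 = 7.3248
  (84 − 82.1053)²/82.1053 = 0.0437
  (126 − 127.8947)²/127.8947 = 0.0281
  (194 − 169.6842)²/169.6842 = 3.4845
  (240 − 264.3158)²/264.3158 = 2.2369
χ² = 11.4098 + 7.3248 + 0.0437 + 0.0281 + 3.4845 + 2.2369 = 24.53

24.53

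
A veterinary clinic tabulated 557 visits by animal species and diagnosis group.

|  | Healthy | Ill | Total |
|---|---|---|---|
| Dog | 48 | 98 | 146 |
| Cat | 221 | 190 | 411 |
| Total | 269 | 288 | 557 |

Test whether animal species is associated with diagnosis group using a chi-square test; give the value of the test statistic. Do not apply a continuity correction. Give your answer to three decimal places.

Grand total N = 557.
Expected counts (row total × column total / N):
  Dog, Healthy: 146×269/557 = 70.5099
  Dog, Ill: 146×288/557 = 75.4901
  Cat, Healthy: 411×269/557 = 198.4901
  Cat, Ill: 411×288/557 = 212.5099
Contributions (O − E)²/E:
  (48 − 70.5099)²/70.5099 = 7.1862
  (98 − 75.4901)²/75.4901 = 6.7121
  (221 − 198.4901)²/198.4901 = 2.5527
  (190 − 212.5099)²/212.5099 = 2.3843
χ² = 7.1862 + 6.7121 + 2.5527 + 2.3843 = 18.835

18.835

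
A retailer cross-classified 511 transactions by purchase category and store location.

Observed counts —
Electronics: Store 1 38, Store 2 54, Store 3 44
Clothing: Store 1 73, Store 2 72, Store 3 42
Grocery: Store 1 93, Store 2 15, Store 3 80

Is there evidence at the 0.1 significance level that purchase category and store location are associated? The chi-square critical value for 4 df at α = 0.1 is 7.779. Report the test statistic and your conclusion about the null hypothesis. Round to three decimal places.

62.381; reject H₀

Row totals: 136, 187, 188. Column totals: 204, 141, 166. Grand total N = 511.
Expected counts (row total × column total / N):
  Electronics, Store 1: 136×204/511 = 54.2935
  Electronics, Store 2: 136×141/511 = 37.5264
  Electronics, Store 3: 136×166/511 = 44.1800
  Clothing, Store 1: 187×204/511 = 74.6536
  Clothing, Store 2: 187×141/511 = 51.5988
  Clothing, Store 3: 187×166/511 = 60.7476
  Grocery, Store 1: 188×204/511 = 75.0528
  Grocery, Store 2: 188×141/511 = 51.8748
  Grocery, Store 3: 188×166/511 = 61.0724
Contributions (O − E)²/E:
  (38 − 54.2935)²/54.2935 = 4.8897
  (54 − 37.5264)²/37.5264 = 7.2317
  (44 − 44.1800)²/44.1800 = 0.0007
  (73 − 74.6536)²/74.6536 = 0.0366
  (72 − 51.5988)²/51.5988 = 8.0663
  (42 − 60.7476)²/60.7476 = 5.7858
  (93 − 75.0528)²/75.0528 = 4.2917
  (15 − 51.8748)²/51.8748 = 26.2122
  (80 − 61.0724)²/61.0724 = 5.8661
χ² = 4.8897 + 7.2317 + 0.0007 + 0.0366 + 8.0663 + 5.7858 + 4.2917 + 26.2122 + 5.8661 = 62.381
df = (3−1)(3−1) = 4. Since 62.381 > 7.779, reject the null hypothesis of independence at α = 0.1.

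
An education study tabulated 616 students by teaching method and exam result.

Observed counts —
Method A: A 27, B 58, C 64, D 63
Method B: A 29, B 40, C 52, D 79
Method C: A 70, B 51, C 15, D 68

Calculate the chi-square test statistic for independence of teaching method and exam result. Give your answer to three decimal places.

Row totals: 212, 200, 204. Column totals: 126, 149, 131, 210. Grand total N = 616.
Expected counts (row total × column total / N):
  Method A, A: 212×126/616 = 43.3636
  Method A, B: 212×149/616 = 51.2792
  Method A, C: 212×131/616 = 45.0844
  Method A, D: 212×210/616 = 72.2727
  Method B, A: 200×126/616 = 40.9091
  Method B, B: 200×149/616 = 48.3766
  Method B, C: 200×131/616 = 42.5325
  Method B, D: 200×210/616 = 68.1818
  Method C, A: 204×126/616 = 41.7273
  Method C, B: 204×149/616 = 49.3442
  Method C, C: 204×131/616 = 43.3831
  Method C, D: 204×210/616 = 69.5455
Contributions (O − E)²/E:
  (27 − 43.3636)²/43.3636 = 6.1749
  (58 − 51.2792)²/51.2792 = 0.8808
  (64 − 45.0844)²/45.0844 = 7.9362
  (63 − 72.2727)²/72.2727 = 1.1897
  (29 − 40.9091)²/40.9091 = 3.4669
  (40 − 48.3766)²/48.3766 = 1.4504
  (52 − 42.5325)²/42.5325 = 2.1074
  (79 − 68.1818)²/68.1818 = 1.7165
  (70 − 41.7273)²/41.7273 = 19.1564
  (51 − 49.3442)²/49.3442 = 0.0556
  (15 − 43.3831)²/43.3831 = 18.5695
  (68 − 69.5455)²/69.5455 = 0.0343
χ² = 6.1749 + 0.8808 + 7.9362 + 1.1897 + 3.4669 + 1.4504 + 2.1074 + 1.7165 + 19.1564 + 0.0556 + 18.5695 + 0.0343 = 62.739

62.739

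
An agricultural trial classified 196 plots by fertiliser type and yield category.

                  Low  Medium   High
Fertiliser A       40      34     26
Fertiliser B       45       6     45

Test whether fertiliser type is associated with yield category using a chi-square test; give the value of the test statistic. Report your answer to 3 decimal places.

24.907

Row totals: 100, 96. Column totals: 85, 40, 71. Grand total N = 196.
Expected counts (row total × column total / N):
  Fertiliser A, Low: 100×85/196 = 43.3673
  Fertiliser A, Medium: 100×40/196 = 20.4082
  Fertiliser A, High: 100×71/196 = 36.2245
  Fertiliser B, Low: 96×85/196 = 41.6327
  Fertiliser B, Medium: 96×40/196 = 19.5918
  Fertiliser B, High: 96×71/196 = 34.7755
Contributions (O − E)²/E:
  (40 − 43.3673)²/43.3673 = 0.2615
  (34 − 20.4082)²/20.4082 = 9.0521
  (26 − 36.2245)²/36.2245 = 2.8859
  (45 − 41.6327)²/41.6327 = 0.2724
  (6 − 19.5918)²/19.5918 = 9.4293
  (45 − 34.7755)²/34.7755 = 3.0062
χ² = 0.2615 + 9.0521 + 2.8859 + 0.2724 + 9.4293 + 3.0062 = 24.907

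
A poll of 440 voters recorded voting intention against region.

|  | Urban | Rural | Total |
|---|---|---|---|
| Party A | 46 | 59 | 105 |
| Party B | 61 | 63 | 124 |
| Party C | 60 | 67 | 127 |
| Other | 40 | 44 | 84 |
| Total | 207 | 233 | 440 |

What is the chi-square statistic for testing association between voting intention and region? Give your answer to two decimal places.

Grand total N = 440.
Expected counts (row total × column total / N):
  Party A, Urban: 105×207/440 = 49.398
  Party A, Rural: 105×233/440 = 55.602
  Party B, Urban: 124×207/440 = 58.336
  Party B, Rural: 124×233/440 = 65.664
  Party C, Urban: 127×207/440 = 59.748
  Party C, Rural: 127×233/440 = 67.252
  Other, Urban: 84×207/440 = 39.518
  Other, Rural: 84×233/440 = 44.482
Contributions (O − E)²/E:
  (46 − 49.398)²/49.398 = 0.2337
  (59 − 55.602)²/55.602 = 0.2077
  (61 − 58.336)²/58.336 = 0.1217
  (63 − 65.664)²/65.664 = 0.1081
  (60 − 59.748)²/59.748 = 0.0011
  (67 − 67.252)²/67.252 = 0.0009
  (40 − 39.518)²/39.518 = 0.0059
  (44 − 44.482)²/44.482 = 0.0052
χ² = 0.2337 + 0.2077 + 0.1217 + 0.1081 + 0.0011 + 0.0009 + 0.0059 + 0.0052 = 0.68

0.68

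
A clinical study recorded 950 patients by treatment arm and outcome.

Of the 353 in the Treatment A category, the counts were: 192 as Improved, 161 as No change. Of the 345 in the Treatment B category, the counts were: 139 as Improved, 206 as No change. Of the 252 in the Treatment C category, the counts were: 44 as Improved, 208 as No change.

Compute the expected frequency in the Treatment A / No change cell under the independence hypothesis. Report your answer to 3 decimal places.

Row total (Treatment A) = 353; column total (No change) = 575; grand total N = 950.
Expected count = (row total × column total) / N = 353 × 575 / 950 = 213.658.

213.658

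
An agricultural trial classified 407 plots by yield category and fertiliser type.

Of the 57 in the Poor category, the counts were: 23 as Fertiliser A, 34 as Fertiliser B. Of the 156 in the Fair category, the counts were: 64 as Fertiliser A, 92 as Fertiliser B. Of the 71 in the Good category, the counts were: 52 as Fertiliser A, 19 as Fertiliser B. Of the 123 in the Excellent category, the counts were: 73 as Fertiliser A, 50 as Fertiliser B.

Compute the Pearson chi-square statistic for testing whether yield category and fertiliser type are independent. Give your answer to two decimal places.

26.12

Row totals: 57, 156, 71, 123. Column totals: 212, 195. Grand total N = 407.
Expected counts (row total × column total / N):
  Poor, Fertiliser A: 57×212/407 = 29.6904
  Poor, Fertiliser B: 57×195/407 = 27.3096
  Fair, Fertiliser A: 156×212/407 = 81.2580
  Fair, Fertiliser B: 156×195/407 = 74.7420
  Good, Fertiliser A: 71×212/407 = 36.9828
  Good, Fertiliser B: 71×195/407 = 34.0172
  Excellent, Fertiliser A: 123×212/407 = 64.0688
  Excellent, Fertiliser B: 123×195/407 = 58.9312
Contributions (O − E)²/E:
  (23 − 29.6904)²/29.6904 = 1.5076
  (34 − 27.3096)²/27.3096 = 1.6390
  (64 − 81.2580)²/81.2580 = 3.6653
  (92 − 74.7420)²/74.7420 = 3.9849
  (52 − 36.9828)²/36.9828 = 6.0979
  (19 − 34.0172)²/34.0172 = 6.6295
  (73 − 64.0688)²/64.0688 = 1.2450
  (50 − 58.9312)²/58.9312 = 1.3536
χ² = 1.5076 + 1.6390 + 3.6653 + 3.9849 + 6.0979 + 6.6295 + 1.2450 + 1.3536 = 26.12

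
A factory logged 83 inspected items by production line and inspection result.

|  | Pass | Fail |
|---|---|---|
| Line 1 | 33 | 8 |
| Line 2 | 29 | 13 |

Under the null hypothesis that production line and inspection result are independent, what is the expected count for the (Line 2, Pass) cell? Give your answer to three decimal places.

31.373

Row total (Line 2) = 42; column total (Pass) = 62; grand total N = 83.
Expected count = (row total × column total) / N = 42 × 62 / 83 = 31.373.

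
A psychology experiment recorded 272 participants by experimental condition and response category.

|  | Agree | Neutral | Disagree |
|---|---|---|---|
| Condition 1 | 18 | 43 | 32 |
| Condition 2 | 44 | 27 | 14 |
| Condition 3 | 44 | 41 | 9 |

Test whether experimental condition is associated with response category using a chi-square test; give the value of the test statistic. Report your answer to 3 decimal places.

31.910

Row totals: 93, 85, 94. Column totals: 106, 111, 55. Grand total N = 272.
Expected counts (row total × column total / N):
  Condition 1, Agree: 93×106/272 = 36.2426
  Condition 1, Neutral: 93×111/272 = 37.9522
  Condition 1, Disagree: 93×55/272 = 18.8051
  Condition 2, Agree: 85×106/272 = 33.1250
  Condition 2, Neutral: 85×111/272 = 34.6875
  Condition 2, Disagree: 85×55/272 = 17.1875
  Condition 3, Agree: 94×106/272 = 36.6324
  Condition 3, Neutral: 94×111/272 = 38.3603
  Condition 3, Disagree: 94×55/272 = 19.0074
Contributions (O − E)²/E:
  (18 − 36.2426)²/36.2426 = 9.1824
  (43 − 37.9522)²/37.9522 = 0.6714
  (32 − 18.8051)²/18.8051 = 9.2584
  (44 − 33.1250)²/33.1250 = 3.5703
  (27 − 34.6875)²/34.6875 = 1.7037
  (14 − 17.1875)²/17.1875 = 0.5911
  (44 − 36.6324)²/36.6324 = 1.4818
  (41 − 38.3603)²/38.3603 = 0.1816
  (9 − 19.0074)²/19.0074 = 5.2689
χ² = 9.1824 + 0.6714 + 9.2584 + 3.5703 + 1.7037 + 0.5911 + 1.4818 + 0.1816 + 5.2689 = 31.910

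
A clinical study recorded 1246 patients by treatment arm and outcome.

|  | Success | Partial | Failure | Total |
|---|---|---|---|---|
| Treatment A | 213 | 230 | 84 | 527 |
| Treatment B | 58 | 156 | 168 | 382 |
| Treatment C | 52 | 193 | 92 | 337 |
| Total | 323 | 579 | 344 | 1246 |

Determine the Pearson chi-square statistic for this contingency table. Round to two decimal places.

149.08

Grand total N = 1246.
Expected counts (row total × column total / N):
  Treatment A, Success: 527×323/1246 = 136.614
  Treatment A, Partial: 527×579/1246 = 244.890
  Treatment A, Failure: 527×344/1246 = 145.496
  Treatment B, Success: 382×323/1246 = 99.026
  Treatment B, Partial: 382×579/1246 = 177.510
  Treatment B, Failure: 382×344/1246 = 105.464
  Treatment C, Success: 337×323/1246 = 87.360
  Treatment C, Partial: 337×579/1246 = 156.600
  Treatment C, Failure: 337×344/1246 = 93.040
Contributions (O − E)²/E:
  (213 − 136.614)²/136.614 = 42.7103
  (230 − 244.890)²/244.890 = 0.9054
  (84 − 145.496)²/145.496 = 25.9922
  (58 − 99.026)²/99.026 = 16.9969
  (156 − 177.510)²/177.510 = 2.6065
  (168 − 105.464)²/105.464 = 37.0814
  (52 − 87.360)²/87.360 = 14.3124
  (193 − 156.600)²/156.600 = 8.4608
  (92 − 93.040)²/93.040 = 0.0116
χ² = 42.7103 + 0.9054 + 25.9922 + 16.9969 + 2.6065 + 37.0814 + 14.3124 + 8.4608 + 0.0116 = 149.08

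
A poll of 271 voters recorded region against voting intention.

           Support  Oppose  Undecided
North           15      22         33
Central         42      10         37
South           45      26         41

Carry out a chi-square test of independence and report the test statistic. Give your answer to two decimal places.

Row totals: 70, 89, 112. Column totals: 102, 58, 111. Grand total N = 271.
Expected counts (row total × column total / N):
  North, Support: 70×102/271 = 26.347
  North, Oppose: 70×58/271 = 14.982
  North, Undecided: 70×111/271 = 28.672
  Central, Support: 89×102/271 = 33.498
  Central, Oppose: 89×58/271 = 19.048
  Central, Undecided: 89×111/271 = 36.454
  South, Support: 112×102/271 = 42.155
  South, Oppose: 112×58/271 = 23.970
  South, Undecided: 112×111/271 = 45.875
Contributions (O − E)²/E:
  (15 − 26.347)²/26.347 = 4.8869
  (22 − 14.982)²/14.982 = 3.2874
  (33 − 28.672)²/28.672 = 0.6533
  (42 − 33.498)²/33.498 = 2.1579
  (10 − 19.048)²/19.048 = 4.2979
  (37 − 36.454)²/36.454 = 0.0082
  (45 − 42.155)²/42.155 = 0.1920
  (26 − 23.970)²/23.970 = 0.1719
  (41 − 45.875)²/45.875 = 0.5181
χ² = 4.8869 + 3.2874 + 0.6533 + 2.1579 + 4.2979 + 0.0082 + 0.1920 + 0.1719 + 0.5181 = 16.17

16.17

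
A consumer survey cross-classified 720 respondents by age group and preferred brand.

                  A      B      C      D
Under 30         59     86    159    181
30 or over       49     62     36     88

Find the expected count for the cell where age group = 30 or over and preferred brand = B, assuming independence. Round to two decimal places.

Row total (30 or over) = 235; column total (B) = 148; grand total N = 720.
Expected count = (row total × column total) / N = 235 × 148 / 720 = 48.31.

48.31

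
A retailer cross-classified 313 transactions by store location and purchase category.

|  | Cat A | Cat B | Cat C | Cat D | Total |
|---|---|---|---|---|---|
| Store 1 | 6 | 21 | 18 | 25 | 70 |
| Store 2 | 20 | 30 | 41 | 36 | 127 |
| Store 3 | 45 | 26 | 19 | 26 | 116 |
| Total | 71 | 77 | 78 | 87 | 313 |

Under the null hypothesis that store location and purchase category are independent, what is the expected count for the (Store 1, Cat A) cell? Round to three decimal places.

15.879

Row total (Store 1) = 70; column total (Cat A) = 71; grand total N = 313.
Expected count = (row total × column total) / N = 70 × 71 / 313 = 15.879.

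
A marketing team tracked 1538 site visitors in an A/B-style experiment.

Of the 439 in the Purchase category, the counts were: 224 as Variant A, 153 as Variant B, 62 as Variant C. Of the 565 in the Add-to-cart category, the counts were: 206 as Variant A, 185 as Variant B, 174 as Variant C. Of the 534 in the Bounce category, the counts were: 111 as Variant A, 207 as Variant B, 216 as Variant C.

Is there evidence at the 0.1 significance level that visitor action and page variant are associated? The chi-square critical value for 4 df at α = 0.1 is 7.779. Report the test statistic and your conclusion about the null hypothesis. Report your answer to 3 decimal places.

Row totals: 439, 565, 534. Column totals: 541, 545, 452. Grand total N = 1538.
Expected counts (row total × column total / N):
  Purchase, Variant A: 439×541/1538 = 154.4207
  Purchase, Variant B: 439×545/1538 = 155.5624
  Purchase, Variant C: 439×452/1538 = 129.0169
  Add-to-cart, Variant A: 565×541/1538 = 198.7419
  Add-to-cart, Variant B: 565×545/1538 = 200.2113
  Add-to-cart, Variant C: 565×452/1538 = 166.0468
  Bounce, Variant A: 534×541/1538 = 187.8375
  Bounce, Variant B: 534×545/1538 = 189.2263
  Bounce, Variant C: 534×452/1538 = 156.9363
Contributions (O − E)²/E:
  (224 − 154.4207)²/154.4207 = 31.3512
  (153 − 155.5624)²/155.5624 = 0.0422
  (62 − 129.0169)²/129.0169 = 34.8114
  (206 − 198.7419)²/198.7419 = 0.2651
  (185 − 200.2113)²/200.2113 = 1.1557
  (174 − 166.0468)²/166.0468 = 0.3809
  (111 − 187.8375)²/187.8375 = 31.4314
  (207 − 189.2263)²/189.2263 = 1.6695
  (216 − 156.9363)²/156.9363 = 22.2289
χ² = 31.3512 + 0.0422 + 34.8114 + 0.2651 + 1.1557 + 0.3809 + 31.4314 + 1.6695 + 22.2289 = 123.336
df = (3−1)(3−1) = 4. Since 123.336 > 7.779, reject the null hypothesis of independence at α = 0.1.

123.336; reject H₀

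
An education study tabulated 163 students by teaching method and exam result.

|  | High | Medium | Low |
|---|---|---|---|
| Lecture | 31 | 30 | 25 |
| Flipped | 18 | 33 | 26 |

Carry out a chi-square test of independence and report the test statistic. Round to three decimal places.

Row totals: 86, 77. Column totals: 49, 63, 51. Grand total N = 163.
Expected counts (row total × column total / N):
  Lecture, High: 86×49/163 = 25.8528
  Lecture, Medium: 86×63/163 = 33.2393
  Lecture, Low: 86×51/163 = 26.9080
  Flipped, High: 77×49/163 = 23.1472
  Flipped, Medium: 77×63/163 = 29.7607
  Flipped, Low: 77×51/163 = 24.0920
Contributions (O − E)²/E:
  (31 − 25.8528)²/25.8528 = 1.0248
  (30 − 33.2393)²/33.2393 = 0.3157
  (25 − 26.9080)²/26.9080 = 0.1353
  (18 − 23.1472)²/23.1472 = 1.1446
  (33 − 29.7607)²/29.7607 = 0.3526
  (26 − 24.0920)²/24.0920 = 0.1511
χ² = 1.0248 + 0.3157 + 0.1353 + 1.1446 + 0.3526 + 0.1511 = 3.124

3.124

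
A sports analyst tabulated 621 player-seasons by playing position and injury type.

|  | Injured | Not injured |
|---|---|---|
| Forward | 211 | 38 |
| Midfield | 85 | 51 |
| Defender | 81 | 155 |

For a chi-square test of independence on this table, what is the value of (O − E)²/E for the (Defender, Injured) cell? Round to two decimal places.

Row total (Defender) = 236; column total (Injured) = 377; N = 621.
Expected count E = 236 × 377 / 621 = 143.2721.
Contribution = (O − E)²/E = (81 − 143.2721)² / 143.2721 = 27.07.

27.07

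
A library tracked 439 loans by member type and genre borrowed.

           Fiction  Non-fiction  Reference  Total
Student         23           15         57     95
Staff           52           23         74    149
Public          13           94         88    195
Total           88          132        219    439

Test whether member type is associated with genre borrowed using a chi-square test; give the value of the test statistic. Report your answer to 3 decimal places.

75.852

Grand total N = 439.
Expected counts (row total × column total / N):
  Student, Fiction: 95×88/439 = 19.0433
  Student, Non-fiction: 95×132/439 = 28.5649
  Student, Reference: 95×219/439 = 47.3918
  Staff, Fiction: 149×88/439 = 29.8679
  Staff, Non-fiction: 149×132/439 = 44.8018
  Staff, Reference: 149×219/439 = 74.3303
  Public, Fiction: 195×88/439 = 39.0888
  Public, Non-fiction: 195×132/439 = 58.6333
  Public, Reference: 195×219/439 = 97.2779
Contributions (O − E)²/E:
  (23 − 19.0433)²/19.0433 = 0.8221
  (15 − 28.5649)²/28.5649 = 6.4417
  (57 − 47.3918)²/47.3918 = 1.9480
  (52 − 29.8679)²/29.8679 = 16.3999
  (23 − 44.8018)²/44.8018 = 10.6094
  (74 − 74.3303)²/74.3303 = 0.0015
  (13 − 39.0888)²/39.0888 = 17.4123
  (94 − 58.6333)²/58.6333 = 21.3326
  (88 − 97.2779)²/97.2779 = 0.8849
χ² = 0.8221 + 6.4417 + 1.9480 + 16.3999 + 10.6094 + 0.0015 + 17.4123 + 21.3326 + 0.8849 = 75.852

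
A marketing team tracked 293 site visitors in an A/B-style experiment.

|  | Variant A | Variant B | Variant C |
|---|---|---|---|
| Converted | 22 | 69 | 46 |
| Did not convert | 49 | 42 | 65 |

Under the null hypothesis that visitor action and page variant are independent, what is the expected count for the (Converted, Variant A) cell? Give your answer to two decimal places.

33.20

Row total (Converted) = 137; column total (Variant A) = 71; grand total N = 293.
Expected count = (row total × column total) / N = 137 × 71 / 293 = 33.20.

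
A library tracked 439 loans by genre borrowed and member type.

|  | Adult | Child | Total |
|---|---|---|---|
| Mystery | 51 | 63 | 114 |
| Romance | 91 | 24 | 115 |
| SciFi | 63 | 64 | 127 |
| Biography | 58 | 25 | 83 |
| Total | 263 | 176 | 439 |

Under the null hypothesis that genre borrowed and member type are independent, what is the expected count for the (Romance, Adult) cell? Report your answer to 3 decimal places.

68.895

Row total (Romance) = 115; column total (Adult) = 263; grand total N = 439.
Expected count = (row total × column total) / N = 115 × 263 / 439 = 68.895.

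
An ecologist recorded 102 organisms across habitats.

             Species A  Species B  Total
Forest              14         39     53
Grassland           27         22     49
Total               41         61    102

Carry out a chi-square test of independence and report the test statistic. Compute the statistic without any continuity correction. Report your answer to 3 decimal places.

8.716

Grand total N = 102.
Expected counts (row total × column total / N):
  Forest, Species A: 53×41/102 = 21.3039
  Forest, Species B: 53×61/102 = 31.6961
  Grassland, Species A: 49×41/102 = 19.6961
  Grassland, Species B: 49×61/102 = 29.3039
Contributions (O − E)²/E:
  (14 − 21.3039)²/21.3039 = 2.5041
  (39 − 31.6961)²/31.6961 = 1.6831
  (27 − 19.6961)²/19.6961 = 2.7085
  (22 − 29.3039)²/29.3039 = 1.8205
χ² = 2.5041 + 1.6831 + 2.7085 + 1.8205 = 8.716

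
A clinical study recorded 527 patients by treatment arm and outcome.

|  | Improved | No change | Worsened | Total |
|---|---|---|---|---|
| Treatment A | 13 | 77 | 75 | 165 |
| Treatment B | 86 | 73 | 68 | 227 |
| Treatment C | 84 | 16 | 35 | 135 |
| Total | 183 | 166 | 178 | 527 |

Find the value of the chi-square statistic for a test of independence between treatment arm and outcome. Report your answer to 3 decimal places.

103.026

Grand total N = 527.
Expected counts (row total × column total / N):
  Treatment A, Improved: 165×183/527 = 57.2960
  Treatment A, No change: 165×166/527 = 51.9734
  Treatment A, Worsened: 165×178/527 = 55.7306
  Treatment B, Improved: 227×183/527 = 78.8254
  Treatment B, No change: 227×166/527 = 71.5028
  Treatment B, Worsened: 227×178/527 = 76.6717
  Treatment C, Improved: 135×183/527 = 46.8786
  Treatment C, No change: 135×166/527 = 42.5237
  Treatment C, Worsened: 135×178/527 = 45.5977
Contributions (O − E)²/E:
  (13 − 57.2960)²/57.2960 = 34.2456
  (77 − 51.9734)²/51.9734 = 12.0510
  (75 − 55.7306)²/55.7306 = 6.6626
  (86 − 78.8254)²/78.8254 = 0.6530
  (73 − 71.5028)²/71.5028 = 0.0313
  (68 − 76.6717)²/76.6717 = 0.9808
  (84 − 46.8786)²/46.8786 = 29.3950
  (16 − 42.5237)²/42.5237 = 16.5439
  (35 − 45.5977)²/45.5977 = 2.4631
χ² = 34.2456 + 12.0510 + 6.6626 + 0.6530 + 0.0313 + 0.9808 + 29.3950 + 16.5439 + 2.4631 = 103.026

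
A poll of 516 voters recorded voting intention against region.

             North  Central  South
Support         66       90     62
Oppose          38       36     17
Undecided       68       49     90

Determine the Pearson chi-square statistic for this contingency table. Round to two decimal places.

27.32

Row totals: 218, 91, 207. Column totals: 172, 175, 169. Grand total N = 516.
Expected counts (row total × column total / N):
  Support, North: 218×172/516 = 72.667
  Support, Central: 218×175/516 = 73.934
  Support, South: 218×169/516 = 71.399
  Oppose, North: 91×172/516 = 30.333
  Oppose, Central: 91×175/516 = 30.862
  Oppose, South: 91×169/516 = 29.804
  Undecided, North: 207×172/516 = 69.000
  Undecided, Central: 207×175/516 = 70.203
  Undecided, South: 207×169/516 = 67.797
Contributions (O − E)²/E:
  (66 − 72.667)²/72.667 = 0.6117
  (90 − 73.934)²/73.934 = 3.4912
  (62 − 71.399)²/71.399 = 1.2373
  (38 − 30.333)²/30.333 = 1.9379
  (36 − 30.862)²/30.862 = 0.8554
  (17 − 29.804)²/29.804 = 5.5007
  (68 − 69.000)²/69.000 = 0.0145
  (49 − 70.203)²/70.203 = 6.4038
  (90 − 67.797)²/67.797 = 7.2713
χ² = 0.6117 + 3.4912 + 1.2373 + 1.9379 + 0.8554 + 5.5007 + 0.0145 + 6.4038 + 7.2713 = 27.32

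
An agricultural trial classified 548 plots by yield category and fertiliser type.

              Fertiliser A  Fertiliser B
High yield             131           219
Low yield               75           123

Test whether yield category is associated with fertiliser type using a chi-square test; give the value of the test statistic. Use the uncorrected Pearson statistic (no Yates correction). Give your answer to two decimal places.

Row totals: 350, 198. Column totals: 206, 342. Grand total N = 548.
Expected counts (row total × column total / N):
  High yield, Fertiliser A: 350×206/548 = 131.569
  High yield, Fertiliser B: 350×342/548 = 218.431
  Low yield, Fertiliser A: 198×206/548 = 74.431
  Low yield, Fertiliser B: 198×342/548 = 123.569
Contributions (O − E)²/E:
  (131 − 131.569)²/131.569 = 0.0025
  (219 − 218.431)²/218.431 = 0.0015
  (75 − 74.431)²/74.431 = 0.0043
  (123 − 123.569)²/123.569 = 0.0026
χ² = 0.0025 + 0.0015 + 0.0043 + 0.0026 = 0.01

0.01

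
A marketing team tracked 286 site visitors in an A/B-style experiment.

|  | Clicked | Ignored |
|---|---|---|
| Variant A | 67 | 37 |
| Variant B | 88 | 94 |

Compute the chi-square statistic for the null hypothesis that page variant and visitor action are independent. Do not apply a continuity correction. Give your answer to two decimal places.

Row totals: 104, 182. Column totals: 155, 131. Grand total N = 286.
Expected counts (row total × column total / N):
  Variant A, Clicked: 104×155/286 = 56.364
  Variant A, Ignored: 104×131/286 = 47.636
  Variant B, Clicked: 182×155/286 = 98.636
  Variant B, Ignored: 182×131/286 = 83.364
Contributions (O − E)²/E:
  (67 − 56.364)²/56.364 = 2.0070
  (37 − 47.636)²/47.636 = 2.3748
  (88 − 98.636)²/98.636 = 1.1469
  (94 − 83.364)²/83.364 = 1.3570
χ² = 2.0070 + 2.3748 + 1.1469 + 1.3570 = 6.89

6.89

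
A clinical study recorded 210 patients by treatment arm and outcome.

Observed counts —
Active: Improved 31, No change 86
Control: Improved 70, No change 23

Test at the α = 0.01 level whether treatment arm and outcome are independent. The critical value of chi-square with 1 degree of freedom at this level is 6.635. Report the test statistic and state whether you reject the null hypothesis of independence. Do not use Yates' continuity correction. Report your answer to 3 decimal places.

49.374; reject H₀

Row totals: 117, 93. Column totals: 101, 109. Grand total N = 210.
Expected counts (row total × column total / N):
  Active, Improved: 117×101/210 = 56.2714
  Active, No change: 117×109/210 = 60.7286
  Control, Improved: 93×101/210 = 44.7286
  Control, No change: 93×109/210 = 48.2714
Contributions (O − E)²/E:
  (31 − 56.2714)²/56.2714 = 11.3493
  (86 − 60.7286)²/60.7286 = 10.5164
  (70 − 44.7286)²/44.7286 = 14.2782
  (23 − 48.2714)²/48.2714 = 13.2303
χ² = 11.3493 + 10.5164 + 14.2782 + 13.2303 = 49.374
df = (2−1)(2−1) = 1. Since 49.374 > 6.635, reject the null hypothesis of independence at α = 0.01.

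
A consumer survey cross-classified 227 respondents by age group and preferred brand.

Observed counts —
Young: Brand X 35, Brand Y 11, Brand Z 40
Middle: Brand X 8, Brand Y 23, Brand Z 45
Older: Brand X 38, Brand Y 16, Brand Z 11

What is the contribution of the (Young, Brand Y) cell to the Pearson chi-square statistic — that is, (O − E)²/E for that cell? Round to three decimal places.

Row total (Young) = 86; column total (Brand Y) = 50; N = 227.
Expected count E = 86 × 50 / 227 = 18.9427.
Contribution = (O − E)²/E = (11 − 18.9427)² / 18.9427 = 3.330.

3.330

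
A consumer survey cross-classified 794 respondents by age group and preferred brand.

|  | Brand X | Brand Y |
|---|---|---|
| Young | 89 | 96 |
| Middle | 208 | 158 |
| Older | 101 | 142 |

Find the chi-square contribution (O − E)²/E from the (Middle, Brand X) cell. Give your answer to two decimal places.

Row total (Middle) = 366; column total (Brand X) = 398; N = 794.
Expected count E = 366 × 398 / 794 = 183.461.
Contribution = (O − E)²/E = (208 − 183.461)² / 183.461 = 3.28.

3.28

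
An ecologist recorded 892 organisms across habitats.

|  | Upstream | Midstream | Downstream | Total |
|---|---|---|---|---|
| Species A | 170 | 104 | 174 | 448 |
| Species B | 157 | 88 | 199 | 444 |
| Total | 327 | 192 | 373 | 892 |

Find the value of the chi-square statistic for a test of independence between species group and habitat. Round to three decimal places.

Grand total N = 892.
Expected counts (row total × column total / N):
  Species A, Upstream: 448×327/892 = 164.2332
  Species A, Midstream: 448×192/892 = 96.4305
  Species A, Downstream: 448×373/892 = 187.3363
  Species B, Upstream: 444×327/892 = 162.7668
  Species B, Midstream: 444×192/892 = 95.5695
  Species B, Downstream: 444×373/892 = 185.6637
Contributions (O − E)²/E:
  (170 − 164.2332)²/164.2332 = 0.2025
  (104 − 96.4305)²/96.4305 = 0.5942
  (174 − 187.3363)²/187.3363 = 0.9494
  (157 − 162.7668)²/162.7668 = 0.2043
  (88 − 95.5695)²/95.5695 = 0.5995
  (199 − 185.6637)²/185.6637 = 0.9580
χ² = 0.2025 + 0.5942 + 0.9494 + 0.2043 + 0.5995 + 0.9580 = 3.508

3.508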